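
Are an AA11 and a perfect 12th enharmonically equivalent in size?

Both span 19 semitones: a doubly augmented eleventh and a perfect twelfth are the same chromatic distance.

Yes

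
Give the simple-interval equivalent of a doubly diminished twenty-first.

Take out 2 octaves (14 from the number): 21 − 14 = 7.
So a doubly diminished twenty-first is 2 octaves plus a doubly diminished seventh. The quality is unchanged.

dd7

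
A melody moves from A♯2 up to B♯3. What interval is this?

major ninth

A to B spans two letter names (A-B), plus an octave: a ninth.
The major ninth spans 14 semitones, and A#2 to B#3 is exactly 14 semitones — so this is a major ninth.
(Equivalently, a compound major second: a major second plus an octave.)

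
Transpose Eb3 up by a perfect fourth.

Four letter names up from E: A.
A perfect fourth spans 5 semitones, so from Eb3 the target pitch is Ab3.

Ab3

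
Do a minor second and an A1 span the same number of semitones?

Both span 1 semitone: a minor second and an augmented unison are the same chromatic distance.

Yes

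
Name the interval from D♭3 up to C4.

major seventh

D to C spans seven letter names (D-E-F-G-A-B-C): a seventh.
The major seventh spans 11 semitones, and Db3 to C4 is exactly 11 semitones — so this is a major seventh.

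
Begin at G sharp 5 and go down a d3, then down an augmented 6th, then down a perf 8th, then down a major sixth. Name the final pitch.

G#5 down a diminished third → E##5 (2 semitones).
An augmented sixth down from E##5 is G#4.
A perfect octave down from G#4 is G#3.
A major sixth down from G#3 is B2.

B 2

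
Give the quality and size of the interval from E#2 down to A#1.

Descending from E#2 to A#1 is the same interval as ascending A#1 to E#2.
A to E spans five letter names (A-B-C-D-E) — that makes it a fifth of some quality.
A#1 to E#2 is 7 semitones, matching the perfect fifth exactly, so the quality is perfect.

perfect fifth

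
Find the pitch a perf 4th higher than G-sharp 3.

Four letter names up from G: C.
A perfect fourth spans 5 semitones, so from G#3 the target pitch is C#4.

C-sharp 4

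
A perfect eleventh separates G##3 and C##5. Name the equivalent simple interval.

Take out an octave (7 from the number): 11 − 7 = 4.
So a perfect eleventh is an octave plus a perfect fourth. The quality is unchanged.

perfect fourth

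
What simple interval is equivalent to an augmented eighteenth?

augmented fourth

Take out 2 octaves (14 from the number): 18 − 14 = 4.
So an augmented eighteenth is 2 octaves plus an augmented fourth. The quality is unchanged.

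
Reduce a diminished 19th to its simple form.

diminished 5th

Take out 2 octaves (14 from the number): 19 − 14 = 5.
So a diminished nineteenth is 2 octaves plus a diminished fifth. The quality is unchanged.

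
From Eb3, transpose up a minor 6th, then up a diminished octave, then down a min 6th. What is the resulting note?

Ebb4

Up a minor sixth from Eb3: Cb4 (8 semitones up).
Cb4 up a diminished octave → Cbb5 (11 semitones).
Down a minor sixth from Cbb5: Ebb4 (8 semitones down).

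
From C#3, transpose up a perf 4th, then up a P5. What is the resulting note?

C#4

C#3 up a perfect fourth → F#3 (5 semitones).
Up a perfect fifth from F#3: C#4 (7 semitones up).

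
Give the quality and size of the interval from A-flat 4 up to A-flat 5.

P8

A to A is the same letter name, plus an octave — that makes it an octave of some quality.
Counting semitones, Ab4→Ab5 is 12, which is the perfect octave.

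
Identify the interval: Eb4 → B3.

Descending from Eb4 to B3 is the same interval as ascending B3 to Eb4.
B to E spans four letter names (B-C-D-E): a fourth.
The perfect fourth is 5 semitones; here we have 4, one semitone narrower: diminished.

diminished fourth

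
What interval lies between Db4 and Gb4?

P4

D to G spans four letter names (D-E-F-G): a fourth.
Counting semitones, Db4→Gb4 is 5, which is the perfect fourth.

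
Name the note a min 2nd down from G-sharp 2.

The second takes the letter from G down to F.
Moving 1 semitone down from G#2 (the size of a minor second) reaches F##2.

F-double-sharp 2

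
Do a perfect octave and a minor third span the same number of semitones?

A perfect octave is 12 semitones but a minor third is 3 semitones — different sizes.

No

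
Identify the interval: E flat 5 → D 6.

major seventh

E to D spans seven letter names (E-F-G-A-B-C-D) — that makes it a seventh of some quality.
Counting semitones, Eb5→D6 is 11, which is the major seventh.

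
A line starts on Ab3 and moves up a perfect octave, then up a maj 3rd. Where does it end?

C5

Ab3 up a perfect octave → Ab4 (12 semitones).
A major third up from Ab4 is C5.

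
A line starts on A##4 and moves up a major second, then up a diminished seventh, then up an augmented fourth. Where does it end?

A##4 up a major second → B##4 (2 semitones).
A diminished seventh up from B##4 is A#5.
Up an augmented fourth from A#5: D##6 (6 semitones up).

D##6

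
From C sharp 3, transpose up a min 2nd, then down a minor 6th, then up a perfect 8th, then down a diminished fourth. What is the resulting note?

C double-sharp 3

Up a minor second from C#3: D3 (1 semitone up).
A minor sixth down from D3 is F#2.
F#2 up a perfect octave → F#3 (12 semitones).
Down a diminished fourth from F#3: C##3 (4 semitones down).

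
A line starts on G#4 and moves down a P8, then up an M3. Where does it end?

B#3

Down a perfect octave from G#4: G#3 (12 semitones down).
Up a major third from G#3: B#3 (4 semitones up).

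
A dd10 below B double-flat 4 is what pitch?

G sharp 3

Counting three letter names plus an octave down from B lands on G.
A doubly diminished tenth spans 13 semitones, so from Bbb4 the target pitch is G#3.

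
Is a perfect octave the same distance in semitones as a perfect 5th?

No

12 semitones (perfect octave) vs 7 semitones (perfect fifth): not equal.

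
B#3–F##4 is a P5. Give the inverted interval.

Inverted interval numbers add to nine, so a fifth pairs with a fourth (5 + 4 = 9).
Quality inverts too: perfect stays perfect. That makes the inversion a perfect fourth.

P4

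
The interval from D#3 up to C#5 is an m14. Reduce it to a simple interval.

Each octave removed subtracts seven from the number: 14 − 7 = 7.
Quality carries through unchanged, so the simple form is a minor seventh.

m7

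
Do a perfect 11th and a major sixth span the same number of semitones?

No

A perfect eleventh spans 17 semitones; a major sixth spans 9 semitones. They differ by 8.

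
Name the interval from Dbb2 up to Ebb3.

D to E spans two letter names (D-E), plus an octave — that makes it a ninth of some quality.
Counting semitones, Dbb2→Ebb3 is 14, which is the major ninth.
(Equivalently, a compound major second: a major second plus an octave.)

major 9th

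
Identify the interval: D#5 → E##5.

A2

D to E spans two letter names (D-E), so the interval is some kind of second.
D#5 to E##5 spans 3 semitones — one semitone wider than the major second (2) — giving an augmented second.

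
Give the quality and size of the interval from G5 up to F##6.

augmented 7th

G to F spans seven letter names (G-A-B-C-D-E-F): a seventh.
The major seventh is 11 semitones; here we have 12, one semitone wider: augmented.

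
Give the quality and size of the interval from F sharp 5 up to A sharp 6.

major 10th

F to A spans three letter names (F-G-A), plus an octave, so the interval is some kind of tenth.
F#5 to A#6 is 16 semitones, matching the major tenth exactly, so the quality is major.
(Equivalently, a compound major third: a major third plus an octave.)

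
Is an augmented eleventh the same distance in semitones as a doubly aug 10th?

An augmented eleventh spans 18 semitones, and a doubly augmented tenth also spans 18 semitones — they're enharmonic.

Yes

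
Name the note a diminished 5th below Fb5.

Bb4

The fifth takes the letter from F down to B.
A diminished fifth is 6 semitones; 6 semitones down from Fb5 gives Bb4.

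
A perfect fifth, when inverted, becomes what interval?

perfect fourth

Interval numbers invert to sum to nine: 5 + 4 = 9, so a fifth inverts to a fourth.
The quality also flips — perfect stays perfect — giving a perfect fourth.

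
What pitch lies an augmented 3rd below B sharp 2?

The third takes the letter from B down to G.
An augmented third spans 5 semitones, so from B#2 the target pitch is G2.

G 2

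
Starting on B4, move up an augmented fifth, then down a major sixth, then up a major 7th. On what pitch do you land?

B4 up an augmented fifth → F##5 (8 semitones).
Down a major sixth from F##5: A#4 (9 semitones down).
A major seventh up from A#4 is G##5.

G##5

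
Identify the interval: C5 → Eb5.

C to E spans three letter names (C-D-E): a third.
At 3 semitones, C5→Eb5 falls one short of a major third: minor.

minor third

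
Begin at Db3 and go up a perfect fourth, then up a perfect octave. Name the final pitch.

Gb4

Up a perfect fourth from Db3: Gb3 (5 semitones up).
Gb3 up a perfect octave → Gb4 (12 semitones).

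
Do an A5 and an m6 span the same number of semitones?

An augmented fifth spans 8 semitones, and a minor sixth also spans 8 semitones — they're enharmonic.

Yes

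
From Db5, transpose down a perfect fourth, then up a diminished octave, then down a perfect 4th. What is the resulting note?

Down a perfect fourth from Db5: Ab4 (5 semitones down).
Ab4 up a diminished octave → Abb5 (11 semitones).
Down a perfect fourth from Abb5: Ebb5 (5 semitones down).

Ebb5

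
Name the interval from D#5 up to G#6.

perfect eleventh

D to G spans four letter names (D-E-F-G), plus an octave — that makes it an eleventh of some quality.
Counting semitones, D#5→G#6 is 17, which is the perfect eleventh.
(Equivalently, a compound perfect fourth: a perfect fourth plus an octave.)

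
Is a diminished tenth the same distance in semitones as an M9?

Yes

Both span 14 semitones: a diminished tenth and a major ninth are the same chromatic distance.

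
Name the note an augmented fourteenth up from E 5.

Counting seven letter names plus an octave up from E lands on D.
An augmented fourteenth spans 24 semitones, so from E5 the target pitch is D##7.

D-double-sharp 7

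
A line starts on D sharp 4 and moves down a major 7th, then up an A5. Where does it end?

D#4 down a major seventh → E3 (11 semitones).
E3 up an augmented fifth → B#3 (8 semitones).

B sharp 3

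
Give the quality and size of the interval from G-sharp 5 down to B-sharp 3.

Descending from G#5 to B#3 is the same interval as ascending B#3 to G#5.
B to G spans six letter names (B-C-D-E-F-G), plus an octave: a thirteenth.
A major thirteenth would be 21 semitones, but B#3 to G#5 is 20 — one semitone narrower, making it a minor thirteenth.
(Equivalently, a compound minor sixth: a minor sixth plus an octave.)

minor 13th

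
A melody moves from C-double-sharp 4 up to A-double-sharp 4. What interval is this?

major sixth

C to A spans six letter names (C-D-E-F-G-A): a sixth.
C##4 to A##4 is 9 semitones, matching the major sixth exactly, so the quality is major.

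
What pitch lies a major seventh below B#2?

Counting seven letter names down from B lands on C.
A major seventh spans 11 semitones, so from B#2 the target pitch is C#2.

C#2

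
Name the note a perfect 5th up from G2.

D3

Counting five letter names up from G lands on D.
A perfect fifth spans 7 semitones, so from G2 the target pitch is D3.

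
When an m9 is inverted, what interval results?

First reduce the compound minor ninth to its simple form, a minor second.
Interval numbers invert to sum to nine: 2 + 7 = 9, so a second inverts to a seventh.
Quality inverts too: minor becomes major. That makes the inversion a major seventh.

M7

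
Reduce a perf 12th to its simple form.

Each octave removed subtracts seven from the number: 12 − 7 = 5.
That makes a perfect twelfth a compound perfect fifth — an octave plus a perfect fifth.

perfect 5th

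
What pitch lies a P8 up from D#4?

D#5

An octave keeps the letter name D, an octave up from D.
Moving 12 semitones up from D#4 (the size of a perfect octave) reaches D#5.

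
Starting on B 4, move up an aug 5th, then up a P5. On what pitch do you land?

C double-sharp 6

An augmented fifth up from B4 is F##5.
F##5 up a perfect fifth → C##6 (7 semitones).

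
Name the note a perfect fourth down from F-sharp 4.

The fourth takes the letter from F down to C.
A perfect fourth is 5 semitones; 5 semitones down from F#4 gives C#4.

C-sharp 4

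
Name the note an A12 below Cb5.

The twelfth's letter: C down five letter names plus an octave → F.
Moving 20 semitones down from Cb5 (the size of an augmented twelfth) reaches Fbb3.

Fbb3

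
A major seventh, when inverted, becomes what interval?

The rule of nine gives the new number: 9 − 7 = 2, so a seventh becomes a second.
And major becomes minor under inversion, so we get a minor second.

minor second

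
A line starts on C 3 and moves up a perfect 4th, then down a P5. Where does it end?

A perfect fourth up from C3 is F3.
F3 down a perfect fifth → Bb2 (7 semitones).

B flat 2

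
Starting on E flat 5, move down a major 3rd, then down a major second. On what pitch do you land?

B double-flat 4

A major third down from Eb5 is Cb5.
Down a major second from Cb5: Bbb4 (2 semitones down).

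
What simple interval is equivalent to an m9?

m2

Take out an octave (7 from the number): 9 − 7 = 2.
That makes a minor ninth a compound minor second — an octave plus a minor second.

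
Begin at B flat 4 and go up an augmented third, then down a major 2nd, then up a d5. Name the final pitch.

G 5

Bb4 up an augmented third → D#5 (5 semitones).
D#5 down a major second → C#5 (2 semitones).
Up a diminished fifth from C#5: G5 (6 semitones up).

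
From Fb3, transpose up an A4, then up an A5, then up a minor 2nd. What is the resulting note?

G4

An augmented fourth up from Fb3 is Bb3.
Bb3 up an augmented fifth → F#4 (8 semitones).
A minor second up from F#4 is G4.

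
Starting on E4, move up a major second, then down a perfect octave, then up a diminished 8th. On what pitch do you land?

F4

E4 up a major second → F#4 (2 semitones).
A perfect octave down from F#4 is F#3.
Up a diminished octave from F#3: F4 (11 semitones up).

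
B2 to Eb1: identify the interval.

A12

Descending from B2 to Eb1 is the same interval as ascending Eb1 to B2.
E to B spans five letter names (E-F-G-A-B), plus an octave — that makes it a twelfth of some quality.
A perfect twelfth would be 19 semitones; Eb1 to B2 is 20, one semitone wider, so the interval is augmented.
(Equivalently, a compound augmented fifth: an augmented fifth plus an octave.)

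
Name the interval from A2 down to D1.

perfect twelfth

Descending from A2 to D1 is the same interval as ascending D1 to A2.
D to A spans five letter names (D-E-F-G-A), plus an octave, so the interval is some kind of twelfth.
D1 to A2 is 19 semitones, matching the perfect twelfth exactly, so the quality is perfect.
(Equivalently, a compound perfect fifth: a perfect fifth plus an octave.)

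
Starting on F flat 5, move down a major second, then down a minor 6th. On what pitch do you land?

Fb5 down a major second → Ebb5 (2 semitones).
Ebb5 down a minor sixth → Gb4 (8 semitones).

G flat 4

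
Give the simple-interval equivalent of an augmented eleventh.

augmented 4th

Subtracting seven from the interval number removes an octave: 11 − 7 = 4.
Quality carries through unchanged, so the simple form is an augmented fourth.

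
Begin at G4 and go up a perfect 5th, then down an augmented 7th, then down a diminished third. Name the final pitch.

G4 up a perfect fifth → D5 (7 semitones).
D5 down an augmented seventh → Ebb4 (12 semitones).
Ebb4 down a diminished third → C4 (2 semitones).

C4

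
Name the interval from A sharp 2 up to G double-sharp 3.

A to G spans seven letter names (A-B-C-D-E-F-G), so the interval is some kind of seventh.
The major seventh spans 11 semitones, and A#2 to G##3 is exactly 11 semitones — so this is a major seventh.

M7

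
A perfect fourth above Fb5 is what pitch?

Bbb5

The fourth takes the letter from F up to B.
A perfect fourth spans 5 semitones, so from Fb5 the target pitch is Bbb5.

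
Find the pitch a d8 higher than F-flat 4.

F-double-flat 5

The letter stays F (same as the start), shifted an octave up.
A diminished octave spans 11 semitones, so from Fb4 the target pitch is Fbb5.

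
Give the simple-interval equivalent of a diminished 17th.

Subtracting seven from the interval number removes an octave: 17 − 14 = 3.
That makes a diminished seventeenth a compound diminished third — 2 octaves plus a diminished third.

diminished third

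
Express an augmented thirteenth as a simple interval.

Each octave removed subtracts seven from the number: 13 − 7 = 6.
That makes an augmented thirteenth a compound augmented sixth — an octave plus an augmented sixth.

augmented 6th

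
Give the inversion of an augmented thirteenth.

First reduce the compound augmented thirteenth to its simple form, an augmented sixth.
Interval numbers invert to sum to nine: 6 + 3 = 9, so a sixth inverts to a third.
The quality also flips — augmented becomes diminished — giving a diminished third.

diminished 3rd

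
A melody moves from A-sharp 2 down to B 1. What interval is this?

Descending from A#2 to B1 is the same interval as ascending B1 to A#2.
B to A spans seven letter names (B-C-D-E-F-G-A) — that makes it a seventh of some quality.
Counting semitones, B1→A#2 is 11, which is the major seventh.

major 7th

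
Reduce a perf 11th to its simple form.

P4

Take out an octave (7 from the number): 11 − 7 = 4.
Quality carries through unchanged, so the simple form is a perfect fourth.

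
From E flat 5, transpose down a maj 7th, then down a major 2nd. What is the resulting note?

E double-flat 4

Eb5 down a major seventh → Fb4 (11 semitones).
Fb4 down a major second → Ebb4 (2 semitones).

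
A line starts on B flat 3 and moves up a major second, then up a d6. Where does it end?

A major second up from Bb3 is C4.
Up a diminished sixth from C4: Abb4 (7 semitones up).

A double-flat 4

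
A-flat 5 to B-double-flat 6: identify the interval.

A to B spans two letter names (A-B), plus an octave: a ninth.
Ab5 to Bbb6 is 13 semitones, a half step short of the major ninth (14), so this is minor.
(Equivalently, a compound minor second: a minor second plus an octave.)

minor 9th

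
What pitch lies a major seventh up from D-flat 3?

C 4

Counting seven letter names up from D lands on C.
A major seventh is 11 semitones; 11 semitones up from Db3 gives C4.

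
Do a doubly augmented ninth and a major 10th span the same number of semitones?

Yes

Both span 16 semitones: a doubly augmented ninth and a major tenth are the same chromatic distance.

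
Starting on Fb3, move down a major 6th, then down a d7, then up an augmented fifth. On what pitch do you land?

F#2

A major sixth down from Fb3 is Abb2.
Abb2 down a diminished seventh → Bb1 (9 semitones).
Up an augmented fifth from Bb1: F#2 (8 semitones up).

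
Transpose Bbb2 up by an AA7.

The seventh takes the letter from B up to A.
Moving 13 semitones up from Bbb2 (the size of a doubly augmented seventh) reaches A#3.

A#3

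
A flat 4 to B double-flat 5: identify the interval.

A to B spans two letter names (A-B), plus an octave: a ninth.
Ab4 to Bbb5 is 13 semitones, a half step short of the major ninth (14), so this is minor.
(Equivalently, a compound minor second: a minor second plus an octave.)

minor ninth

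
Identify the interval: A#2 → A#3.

A to A is the same letter name, plus an octave, so the interval is some kind of octave.
Counting semitones, A#2→A#3 is 12, which is the perfect octave.

perfect octave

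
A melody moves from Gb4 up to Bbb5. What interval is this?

m10

G to B spans three letter names (G-A-B), plus an octave, so the interval is some kind of tenth.
At 15 semitones, Gb4→Bbb5 falls one short of a major tenth: minor.
(Equivalently, a compound minor third: a minor third plus an octave.)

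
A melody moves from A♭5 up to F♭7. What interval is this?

minor thirteenth

A to F spans six letter names (A-B-C-D-E-F), plus an octave — that makes it a thirteenth of some quality.
Ab5 to Fb7 is 20 semitones, a half step short of the major thirteenth (21), so this is minor.
(Equivalently, a compound minor sixth: a minor sixth plus an octave.)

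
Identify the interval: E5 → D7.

E to D spans seven letter names (E-F-G-A-B-C-D), plus an octave: a fourteenth.
A major fourteenth would be 23 semitones, but E5 to D7 is 22 — one semitone narrower, making it a minor fourteenth.
(Equivalently, a compound minor seventh: a minor seventh plus an octave.)

minor 14th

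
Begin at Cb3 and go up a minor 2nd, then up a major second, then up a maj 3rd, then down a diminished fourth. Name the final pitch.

A minor second up from Cb3 is Dbb3.
A major second up from Dbb3 is Ebb3.
Ebb3 up a major third → Gb3 (4 semitones).
Down a diminished fourth from Gb3: D3 (4 semitones down).

D3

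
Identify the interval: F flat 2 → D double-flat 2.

Descending from Fb2 to Dbb2 is the same interval as ascending Dbb2 to Fb2.
D to F spans three letter names (D-E-F): a third.
The major third spans 4 semitones, and Dbb2 to Fb2 is exactly 4 semitones — so this is a major third.

M3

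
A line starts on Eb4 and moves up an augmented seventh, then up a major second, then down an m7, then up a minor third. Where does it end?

Up an augmented seventh from Eb4: D#5 (12 semitones up).
A major second up from D#5 is E#5.
Down a minor seventh from E#5: F##4 (10 semitones down).
A minor third up from F##4 is A#4.

A#4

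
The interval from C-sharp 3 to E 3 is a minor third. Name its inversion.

major 6th

Interval numbers invert to sum to nine: 3 + 6 = 9, so a third inverts to a sixth.
And minor becomes major under inversion, so we get a major sixth.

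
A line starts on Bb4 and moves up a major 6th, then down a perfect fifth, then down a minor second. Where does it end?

B4

A major sixth up from Bb4 is G5.
A perfect fifth down from G5 is C5.
A minor second down from C5 is B4.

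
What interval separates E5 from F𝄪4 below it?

Descending from E5 to F##4 is the same interval as ascending F##4 to E5.
F to E spans seven letter names (F-G-A-B-C-D-E), so the interval is some kind of seventh.
A major seventh would be 11 semitones; F##4 to E5 is 9, two semitones narrower, so the interval is diminished.

diminished seventh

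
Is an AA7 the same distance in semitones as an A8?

Both span 13 semitones: a doubly augmented seventh and an augmented octave are the same chromatic distance.

Yes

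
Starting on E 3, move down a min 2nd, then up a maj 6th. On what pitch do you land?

A minor second down from E3 is D#3.
Up a major sixth from D#3: B#3 (9 semitones up).

B sharp 3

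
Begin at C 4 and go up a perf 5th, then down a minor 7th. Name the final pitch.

A 3

C4 up a perfect fifth → G4 (7 semitones).
Down a minor seventh from G4: A3 (10 semitones down).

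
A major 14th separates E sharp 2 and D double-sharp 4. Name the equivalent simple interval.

Subtracting seven from the interval number removes an octave: 14 − 7 = 7.
Quality carries through unchanged, so the simple form is a major seventh.

M7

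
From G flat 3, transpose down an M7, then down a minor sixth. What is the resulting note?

A major seventh down from Gb3 is Abb2.
Abb2 down a minor sixth → Cb2 (8 semitones).

C flat 2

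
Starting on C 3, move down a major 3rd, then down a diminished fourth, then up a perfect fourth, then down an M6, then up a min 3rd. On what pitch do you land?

E flat 2

A major third down from C3 is Ab2.
A diminished fourth down from Ab2 is E2.
A perfect fourth up from E2 is A2.
A major sixth down from A2 is C2.
A minor third up from C2 is Eb2.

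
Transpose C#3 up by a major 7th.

Counting seven letter names up from C lands on B.
A major seventh is 11 semitones; 11 semitones up from C#3 gives B#3.

B#3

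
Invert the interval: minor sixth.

major 3rd

Inverted interval numbers add to nine, so a sixth pairs with a third (6 + 3 = 9).
The quality also flips — minor becomes major — giving a major third.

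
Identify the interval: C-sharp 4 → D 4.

minor 2nd

C to D spans two letter names (C-D), so the interval is some kind of second.
C#4 to D4 is 1 semitone, a half step short of the major second (2), so this is minor.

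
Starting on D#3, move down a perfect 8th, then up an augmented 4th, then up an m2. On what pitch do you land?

Down a perfect octave from D#3: D#2 (12 semitones down).
D#2 up an augmented fourth → G##2 (6 semitones).
G##2 up a minor second → A#2 (1 semitone).

A#2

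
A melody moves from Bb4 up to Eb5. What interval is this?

B to E spans four letter names (B-C-D-E): a fourth.
Counting semitones, Bb4→Eb5 is 5, which is the perfect fourth.

P4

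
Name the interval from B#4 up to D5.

B to D spans three letter names (B-C-D) — that makes it a third of some quality.
A major third would be 4 semitones; B#4 to D5 is 2, two semitones narrower, so the interval is diminished.

diminished 3rd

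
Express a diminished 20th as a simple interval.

Each octave removed subtracts seven from the number: 20 − 14 = 6.
So a diminished twentieth is 2 octaves plus a diminished sixth. The quality is unchanged.

diminished 6th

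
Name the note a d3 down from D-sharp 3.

The third takes the letter from D down to B.
A diminished third is 2 semitones; 2 semitones down from D#3 gives B##2.

B-double-sharp 2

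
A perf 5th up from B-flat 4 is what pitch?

Five letter names up from B: F.
A perfect fifth spans 7 semitones, so from Bb4 the target pitch is F5.

F 5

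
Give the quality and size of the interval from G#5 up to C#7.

G to C spans four letter names (G-A-B-C), plus an octave: an eleventh.
G#5 to C#7 is 17 semitones, matching the perfect eleventh exactly, so the quality is perfect.
(Equivalently, a compound perfect fourth: a perfect fourth plus an octave.)

perfect 11th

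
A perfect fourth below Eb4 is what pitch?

Bb3

The fourth takes the letter from E down to B.
A perfect fourth spans 5 semitones, so from Eb4 the target pitch is Bb3.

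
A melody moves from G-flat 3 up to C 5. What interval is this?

G to C spans four letter names (G-A-B-C), plus an octave, so the interval is some kind of eleventh.
A perfect eleventh would be 17 semitones; Gb3 to C5 is 18, one semitone wider, so the interval is augmented.
(Equivalently, a compound augmented fourth: an augmented fourth plus an octave.)

A11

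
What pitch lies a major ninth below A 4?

G 3

Counting two letter names plus an octave down from A lands on G.
Moving 14 semitones down from A4 (the size of a major ninth) reaches G3.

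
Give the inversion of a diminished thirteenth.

First reduce the compound diminished thirteenth to its simple form, a diminished sixth.
Interval numbers invert to sum to nine: 6 + 3 = 9, so a sixth inverts to a third.
And diminished becomes augmented under inversion, so we get an augmented third.

augmented third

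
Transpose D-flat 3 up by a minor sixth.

B-double-flat 3

Six letter names up from D: B.
A minor sixth is 8 semitones; 8 semitones up from Db3 gives Bbb3.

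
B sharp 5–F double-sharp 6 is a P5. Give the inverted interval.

Inverted interval numbers add to nine, so a fifth pairs with a fourth (5 + 4 = 9).
The quality also flips — perfect stays perfect — giving a perfect fourth.

perfect 4th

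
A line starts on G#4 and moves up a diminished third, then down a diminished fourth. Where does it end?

A diminished third up from G#4 is Bb4.
A diminished fourth down from Bb4 is F#4.

F#4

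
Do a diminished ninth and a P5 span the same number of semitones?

12 semitones (diminished ninth) vs 7 semitones (perfect fifth): not equal.

No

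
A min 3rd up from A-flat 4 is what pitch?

C-flat 5

Counting three letter names up from A lands on C.
A minor third spans 3 semitones, so from Ab4 the target pitch is Cb5.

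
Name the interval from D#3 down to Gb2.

doubly augmented fifth

Descending from D#3 to Gb2 is the same interval as ascending Gb2 to D#3.
G to D spans five letter names (G-A-B-C-D): a fifth.
Gb2 to D#3 spans 9 semitones — two semitones wider than the perfect fifth (7) — giving a doubly augmented fifth.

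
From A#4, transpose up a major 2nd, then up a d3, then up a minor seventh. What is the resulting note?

C6

Up a major second from A#4: B#4 (2 semitones up).
Up a diminished third from B#4: D5 (2 semitones up).
Up a minor seventh from D5: C6 (10 semitones up).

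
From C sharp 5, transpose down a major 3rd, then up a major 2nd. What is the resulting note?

B 4

C#5 down a major third → A4 (4 semitones).
Up a major second from A4: B4 (2 semitones up).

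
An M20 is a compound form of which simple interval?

Take out 2 octaves (14 from the number): 20 − 14 = 6.
So a major twentieth is 2 octaves plus a major sixth. The quality is unchanged.

M6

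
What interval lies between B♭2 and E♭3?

perfect fourth

B to E spans four letter names (B-C-D-E), so the interval is some kind of fourth.
The perfect fourth spans 5 semitones, and Bb2 to Eb3 is exactly 5 semitones — so this is a perfect fourth.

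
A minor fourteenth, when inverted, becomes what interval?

major second

First reduce the compound minor fourteenth to its simple form, a minor seventh.
The rule of nine gives the new number: 9 − 7 = 2, so a seventh becomes a second.
And minor becomes major under inversion, so we get a major second.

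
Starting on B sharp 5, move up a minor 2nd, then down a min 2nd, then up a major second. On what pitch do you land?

C double-sharp 6

B#5 up a minor second → C#6 (1 semitone).
Down a minor second from C#6: B#5 (1 semitone down).
Up a major second from B#5: C##6 (2 semitones up).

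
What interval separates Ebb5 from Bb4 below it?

diminished fourth

Descending from Ebb5 to Bb4 is the same interval as ascending Bb4 to Ebb5.
B to E spans four letter names (B-C-D-E), so the interval is some kind of fourth.
A perfect fourth would be 5 semitones; Bb4 to Ebb5 is 4, one semitone narrower, so the interval is diminished.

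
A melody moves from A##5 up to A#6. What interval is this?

diminished 8th

A to A is the same letter name, plus an octave, so the interval is some kind of octave.
A##5 to A#6 spans 11 semitones — one semitone narrower than the perfect octave (12) — giving a diminished octave.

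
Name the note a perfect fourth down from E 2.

Counting four letter names down from E lands on B.
Moving 5 semitones down from E2 (the size of a perfect fourth) reaches B1.

B 1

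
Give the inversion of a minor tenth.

major sixth

First reduce the compound minor tenth to its simple form, a minor third.
Interval numbers invert to sum to nine: 3 + 6 = 9, so a third inverts to a sixth.
Quality inverts too: minor becomes major. That makes the inversion a major sixth.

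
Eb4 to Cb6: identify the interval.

E to C spans six letter names (E-F-G-A-B-C), plus an octave, so the interval is some kind of thirteenth.
A major thirteenth would be 21 semitones, but Eb4 to Cb6 is 20 — one semitone narrower, making it a minor thirteenth.
(Equivalently, a compound minor sixth: a minor sixth plus an octave.)

m13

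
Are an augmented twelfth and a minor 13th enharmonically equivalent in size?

Yes

An augmented twelfth = 20 semitones = a minor thirteenth; enharmonically equal.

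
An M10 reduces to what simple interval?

Subtracting seven from the interval number removes an octave: 10 − 7 = 3.
So a major tenth is an octave plus a major third. The quality is unchanged.

M3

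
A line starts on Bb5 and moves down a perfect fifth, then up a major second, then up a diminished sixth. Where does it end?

Down a perfect fifth from Bb5: Eb5 (7 semitones down).
A major second up from Eb5 is F5.
Up a diminished sixth from F5: Dbb6 (7 semitones up).

Dbb6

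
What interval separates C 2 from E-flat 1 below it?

major 6th

Descending from C2 to Eb1 is the same interval as ascending Eb1 to C2.
E to C spans six letter names (E-F-G-A-B-C) — that makes it a sixth of some quality.
The major sixth spans 9 semitones, and Eb1 to C2 is exactly 9 semitones — so this is a major sixth.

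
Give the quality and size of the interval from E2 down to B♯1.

diminished 4th

Descending from E2 to B#1 is the same interval as ascending B#1 to E2.
B to E spans four letter names (B-C-D-E), so the interval is some kind of fourth.
The perfect fourth is 5 semitones; here we have 4, one semitone narrower: diminished.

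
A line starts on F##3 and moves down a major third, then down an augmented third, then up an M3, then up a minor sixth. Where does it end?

Bb3

F##3 down a major third → D#3 (4 semitones).
Down an augmented third from D#3: Bb2 (5 semitones down).
Up a major third from Bb2: D3 (4 semitones up).
D3 up a minor sixth → Bb3 (8 semitones).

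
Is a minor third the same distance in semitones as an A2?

Both span 3 semitones: a minor third and an augmented second are the same chromatic distance.

Yes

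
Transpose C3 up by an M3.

The third takes the letter from C up to E.
A major third spans 4 semitones, so from C3 the target pitch is E3.

E3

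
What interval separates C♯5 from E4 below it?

major sixth

Descending from C#5 to E4 is the same interval as ascending E4 to C#5.
E to C spans six letter names (E-F-G-A-B-C): a sixth.
Counting semitones, E4→C#5 is 9, which is the major sixth.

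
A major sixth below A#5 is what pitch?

C#5

Counting six letter names down from A lands on C.
A major sixth is 9 semitones; 9 semitones down from A#5 gives C#5.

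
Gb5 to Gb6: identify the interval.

G to G is the same letter name, plus an octave, so the interval is some kind of octave.
The perfect octave spans 12 semitones, and Gb5 to Gb6 is exactly 12 semitones — so this is a perfect octave.

perfect 8th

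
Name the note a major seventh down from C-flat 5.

The seventh takes the letter from C down to D.
Moving 11 semitones down from Cb5 (the size of a major seventh) reaches Dbb4.

D-double-flat 4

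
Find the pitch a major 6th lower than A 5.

C 5

Six letter names down from A: C.
Moving 9 semitones down from A5 (the size of a major sixth) reaches C5.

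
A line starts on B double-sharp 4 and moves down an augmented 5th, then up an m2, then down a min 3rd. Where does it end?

D sharp 4

B##4 down an augmented fifth → E#4 (8 semitones).
A minor second up from E#4 is F#4.
Down a minor third from F#4: D#4 (3 semitones down).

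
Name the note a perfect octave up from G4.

The letter stays G (same as the start), shifted an octave up.
A perfect octave is 12 semitones; 12 semitones up from G4 gives G5.

G5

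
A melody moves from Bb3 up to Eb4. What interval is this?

B to E spans four letter names (B-C-D-E): a fourth.
Counting semitones, Bb3→Eb4 is 5, which is the perfect fourth.

perfect fourth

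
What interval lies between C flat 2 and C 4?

C to C is the same letter name, plus 2 octaves, so the interval is some kind of fifteenth.
The perfect fifteenth is 24 semitones; here we have 25, one semitone wider: augmented.
(Equivalently, a compound augmented octave: an augmented octave plus an octave.)

augmented fifteenth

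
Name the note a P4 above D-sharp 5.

G-sharp 5

The fourth takes the letter from D up to G.
Moving 5 semitones up from D#5 (the size of a perfect fourth) reaches G#5.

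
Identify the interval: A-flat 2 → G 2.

m2

Descending from Ab2 to G2 is the same interval as ascending G2 to Ab2.
G to A spans two letter names (G-A): a second.
A major second would be 2 semitones, but G2 to Ab2 is 1 — one semitone narrower, making it a minor second.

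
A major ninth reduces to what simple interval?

Subtracting seven from the interval number removes an octave: 9 − 7 = 2.
So a major ninth is an octave plus a major second. The quality is unchanged.

major 2nd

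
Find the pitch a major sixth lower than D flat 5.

F flat 4

The sixth takes the letter from D down to F.
A major sixth is 9 semitones; 9 semitones down from Db5 gives Fb4.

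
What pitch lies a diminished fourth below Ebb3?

Bb2

Four letter names down from E: B.
Moving 4 semitones down from Ebb3 (the size of a diminished fourth) reaches Bb2.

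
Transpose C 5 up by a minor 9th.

Two letters up from C (plus an octave) reaches D.
A minor ninth spans 13 semitones, so from C5 the target pitch is Db6.

D-flat 6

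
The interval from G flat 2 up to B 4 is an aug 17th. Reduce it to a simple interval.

Each octave removed subtracts seven from the number: 17 − 14 = 3.
That makes an augmented seventeenth a compound augmented third — 2 octaves plus an augmented third.

augmented third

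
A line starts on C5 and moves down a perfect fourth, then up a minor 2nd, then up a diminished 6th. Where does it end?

Fbb5

A perfect fourth down from C5 is G4.
A minor second up from G4 is Ab4.
Up a diminished sixth from Ab4: Fbb5 (7 semitones up).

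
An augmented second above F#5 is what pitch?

Counting two letter names up from F lands on G.
Moving 3 semitones up from F#5 (the size of an augmented second) reaches G##5.

G##5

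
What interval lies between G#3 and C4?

diminished 4th

G to C spans four letter names (G-A-B-C), so the interval is some kind of fourth.
The perfect fourth is 5 semitones; here we have 4, one semitone narrower: diminished.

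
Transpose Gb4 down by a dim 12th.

Counting five letter names plus an octave down from G lands on C.
A diminished twelfth spans 18 semitones, so from Gb4 the target pitch is C3.

C3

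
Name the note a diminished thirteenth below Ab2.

C#1

The thirteenth's letter: A down six letter names plus an octave → C.
A diminished thirteenth spans 19 semitones, so from Ab2 the target pitch is C#1.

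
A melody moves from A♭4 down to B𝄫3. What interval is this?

major seventh

Descending from Ab4 to Bbb3 is the same interval as ascending Bbb3 to Ab4.
B to A spans seven letter names (B-C-D-E-F-G-A), so the interval is some kind of seventh.
Counting semitones, Bbb3→Ab4 is 11, which is the major seventh.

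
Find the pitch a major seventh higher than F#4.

Counting seven letter names up from F lands on E.
Moving 11 semitones up from F#4 (the size of a major seventh) reaches E#5.

E#5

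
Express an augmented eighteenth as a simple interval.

A4

Take out 2 octaves (14 from the number): 18 − 14 = 4.
Quality carries through unchanged, so the simple form is an augmented fourth.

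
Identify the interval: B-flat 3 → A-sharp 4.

augmented seventh

B to A spans seven letter names (B-C-D-E-F-G-A), so the interval is some kind of seventh.
The major seventh is 11 semitones; here we have 12, one semitone wider: augmented.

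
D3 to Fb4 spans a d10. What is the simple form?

diminished third

Each octave removed subtracts seven from the number: 10 − 7 = 3.
Quality carries through unchanged, so the simple form is a diminished third.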